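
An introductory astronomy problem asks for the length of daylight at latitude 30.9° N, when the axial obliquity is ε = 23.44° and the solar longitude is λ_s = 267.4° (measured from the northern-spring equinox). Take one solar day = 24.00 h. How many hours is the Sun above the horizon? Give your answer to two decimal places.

Solar declination: sin δ = sin ε · sin λ_s = sin 23.44° × sin 267.4° = -0.39738, so δ = -23.414°.
cos H₀ = −tan φ · tan δ = −tan(+30.9°) × tan(-23.414°) = 0.2592, so H₀ = 1.3086 rad = 74.98°.
Daylight = 2H₀/(2π) × 24.00 h = (1.3086/π) × 24.00 = 10.00 h.

10.00 h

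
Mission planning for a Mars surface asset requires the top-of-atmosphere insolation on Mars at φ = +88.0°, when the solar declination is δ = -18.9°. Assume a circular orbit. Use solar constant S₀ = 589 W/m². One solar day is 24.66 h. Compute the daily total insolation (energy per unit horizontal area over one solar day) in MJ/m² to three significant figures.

cos H₀ = −tan(+88.0°) tan(-18.900°) = 9.8044 ≥ 1 ⇒ polar night, H₀ = 0 and Q̄ = 0.
Daily total = Q̄ × 24.66 h × 3600 s/h = 0.00 MJ/m².

0.00 MJ/m²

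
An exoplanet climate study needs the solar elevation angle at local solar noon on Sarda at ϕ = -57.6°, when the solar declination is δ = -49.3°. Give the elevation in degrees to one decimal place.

At local noon the hour angle is zero, so the zenith angle equals |ϕ − δ| = |-57.6° − (-49.300°)| = 8.300°.
Elevation = 90° − 8.300° = 81.7°.

81.7°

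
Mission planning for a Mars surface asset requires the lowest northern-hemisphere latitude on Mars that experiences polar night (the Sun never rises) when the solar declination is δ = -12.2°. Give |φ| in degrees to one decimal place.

|φ| = 77.8°

Polar night requires cos H₀ = −tan φ tan δ ≥ 1, i.e. tan φ tan δ ≤ −1.
The boundary is |tan φ| · |tan δ| = 1, so |φ| = 90° − |δ| = 90° − 12.2° = 77.8° in the northern hemisphere.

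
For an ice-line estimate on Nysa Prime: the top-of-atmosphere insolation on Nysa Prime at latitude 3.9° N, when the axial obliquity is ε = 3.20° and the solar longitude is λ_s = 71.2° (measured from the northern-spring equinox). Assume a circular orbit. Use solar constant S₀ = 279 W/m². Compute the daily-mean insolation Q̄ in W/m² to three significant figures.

Q̄ ≈ 89.0 W/m²

Solar declination: sin δ = sin ε · sin λ_s = sin 3.20° × sin 71.2° = 0.05284, so δ = +3.029°.
cos H₀ = −tan(+3.9°) tan(+3.029°) = -0.0036, H₀ = 1.5744 rad.
Bracket: H₀ sin φ sin δ + cos φ cos δ sin H₀ = 1.5744×0.06802×0.05284 + 0.99768×0.99860×0.99999 = 0.005659 + 0.996273 = 1.001932.
Q̄ = (S₀/π) × [bracket] = (279/π) × 1.001932 = 88.98 W/m².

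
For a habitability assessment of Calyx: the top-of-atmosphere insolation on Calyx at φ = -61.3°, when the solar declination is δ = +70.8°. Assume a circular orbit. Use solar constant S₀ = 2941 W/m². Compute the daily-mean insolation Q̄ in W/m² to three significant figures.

cos H₀ = −tan(-61.3°) tan(+70.800°) = 5.2451 ≥ 1 ⇒ polar night, H₀ = 0 and Q̄ = 0.

Q̄ ≈ 0.00 W/m²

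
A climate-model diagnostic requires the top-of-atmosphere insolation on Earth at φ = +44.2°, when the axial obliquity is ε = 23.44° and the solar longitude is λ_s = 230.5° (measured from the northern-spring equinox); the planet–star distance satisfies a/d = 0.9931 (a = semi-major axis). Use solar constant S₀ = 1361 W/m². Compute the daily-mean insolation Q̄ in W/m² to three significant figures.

Solar declination: sin δ = sin ε · sin λ_s = sin 23.44° × sin 230.5° = -0.30694, so δ = -17.875°.
cos H₀ = −tan(+44.2°) tan(-17.875°) = 0.3136, H₀ = 1.2518 rad.
Bracket: H₀ sin φ sin δ + cos φ cos δ sin H₀ = 1.2518×0.69717×-0.30694 + 0.71691×0.95173×0.94955 = -0.267872 + 0.647882 = 0.380010.
Inverse-square distance factor (a/d)² = 0.9931² = 0.986248.
Q̄ = (S₀/π) × 0.986248 × [bracket] = (1361/π) × 0.986248 × 0.380010 = 162.4 W/m².

Q̄ ≈ 162 W/m²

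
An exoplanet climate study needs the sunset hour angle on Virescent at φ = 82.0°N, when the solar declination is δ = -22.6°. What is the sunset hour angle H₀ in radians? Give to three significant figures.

H₀ = 0.00 rad

cos H₀ = −tan φ · tan δ = 2.9618 ≥ 1, so the host star never rises (polar night) and H₀ = 0.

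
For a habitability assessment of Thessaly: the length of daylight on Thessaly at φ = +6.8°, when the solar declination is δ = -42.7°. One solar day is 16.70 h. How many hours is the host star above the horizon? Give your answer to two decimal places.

cos H₀ = −tan φ · tan δ = −tan(+6.8°) × tan(-42.700°) = 0.1100, so H₀ = 1.4605 rad = 83.68°.
Daylight = 2H₀/(2π) × 16.70 h = (1.4605/π) × 16.70 = 7.76 h.

7.76 h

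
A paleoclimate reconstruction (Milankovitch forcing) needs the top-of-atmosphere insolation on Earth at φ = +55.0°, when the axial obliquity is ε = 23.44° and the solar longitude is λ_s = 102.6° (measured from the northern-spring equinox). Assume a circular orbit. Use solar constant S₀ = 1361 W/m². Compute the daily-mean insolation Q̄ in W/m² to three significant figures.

Solar declination: sin δ = sin ε · sin λ_s = sin 23.44° × sin 102.6° = 0.38821, so δ = +22.843°.
cos H₀ = −tan(+55.0°) tan(+22.843°) = -0.6016, H₀ = 2.2163 rad.
Bracket: H₀ sin φ sin δ + cos φ cos δ sin H₀ = 2.2163×0.81915×0.38821 + 0.57358×0.92157×0.79880 = 0.704788 + 0.422241 = 1.127029.
Q̄ = (S₀/π) × [bracket] = (1361/π) × 1.127029 = 488.3 W/m².

Q̄ ≈ 488 W/m²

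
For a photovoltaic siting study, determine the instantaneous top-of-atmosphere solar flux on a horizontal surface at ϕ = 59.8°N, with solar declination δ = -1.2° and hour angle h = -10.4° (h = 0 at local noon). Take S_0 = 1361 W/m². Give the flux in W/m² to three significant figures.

649 W/m²

cos θ_z = sin ϕ sin δ + cos ϕ cos δ cos h = -0.018100 + 0.494648 = 0.476548.
Flux = S_0 · cos θ_z = 1361 × 0.476548 = 648.6 W/m².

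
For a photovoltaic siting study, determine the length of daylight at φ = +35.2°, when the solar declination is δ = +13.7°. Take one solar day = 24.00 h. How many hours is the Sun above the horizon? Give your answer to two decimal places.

cos H₀ = −tan φ · tan δ = −tan(+35.2°) × tan(+13.700°) = -0.1720, so H₀ = 1.7436 rad = 99.90°.
Daylight = 2H₀/(2π) × 24.00 h = (1.7436/π) × 24.00 = 13.32 h.

13.32 h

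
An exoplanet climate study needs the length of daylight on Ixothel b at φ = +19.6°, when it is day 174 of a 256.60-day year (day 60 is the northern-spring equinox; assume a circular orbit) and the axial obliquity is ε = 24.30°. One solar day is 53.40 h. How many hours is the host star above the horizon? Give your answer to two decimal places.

27.56 h

Solar longitude: λ_s = 360° × (174 − 60)/256.60 = 159.938°.
sin δ = sin 24.30° × sin 159.938° = 0.14117, so δ = +8.115°.
cos H₀ = −tan φ · tan δ = −tan(+19.6°) × tan(+8.115°) = -0.0508, so H₀ = 1.6216 rad = 92.91°.
Daylight = 2H₀/(2π) × 53.40 h = (1.6216/π) × 53.40 = 27.56 h.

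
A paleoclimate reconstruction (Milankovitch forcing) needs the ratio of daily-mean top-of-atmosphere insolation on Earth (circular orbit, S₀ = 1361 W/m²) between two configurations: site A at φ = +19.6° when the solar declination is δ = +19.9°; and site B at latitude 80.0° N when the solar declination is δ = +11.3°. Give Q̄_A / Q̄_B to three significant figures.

— Configuration A (φ=+19.6°):
cos H₀ = −tan(+19.6°) tan(+19.900°) = -0.1289, H₀ = 1.7001 rad.
Bracket: H₀ sin φ sin δ + cos φ cos δ sin H₀ = 1.7001×0.33545×0.34038 + 0.94206×0.94029×0.99166 = 0.194118 + 0.878422 = 1.072540.
Q̄ = (S₀/π) × [bracket] = (1361/π) × 1.072540 = 464.65 W/m².
— Configuration B (φ=+80.0°):
cos H₀ = −tan(+80.0°) tan(+11.300°) = -1.1332 ≤ −1 ⇒ polar day, H₀ = π.
Bracket: H₀ sin φ sin δ + cos φ cos δ sin H₀ = 3.1416×0.98481×0.19595 + 0.17365×0.98061×0.00000 = 0.606246 + 0.000000 = 0.606246.
Q̄ = (S₀/π) × [bracket] = (1361/π) × 0.606246 = 262.64 W/m².
Ratio Q̄_A / Q̄_B = 464.65 / 262.64 = 1.769.

Q̄_A / Q̄_B ≈ 1.77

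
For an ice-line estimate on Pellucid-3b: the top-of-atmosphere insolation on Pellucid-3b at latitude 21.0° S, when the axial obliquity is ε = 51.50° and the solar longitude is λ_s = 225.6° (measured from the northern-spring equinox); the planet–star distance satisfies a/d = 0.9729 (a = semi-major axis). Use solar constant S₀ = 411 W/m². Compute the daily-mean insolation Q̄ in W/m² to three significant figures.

Solar declination: sin δ = sin ε · sin λ_s = sin 51.50° × sin 225.6° = -0.55915, so δ = -33.997°.
cos H₀ = −tan(-21.0°) tan(-33.997°) = -0.2589, H₀ = 1.8327 rad.
Bracket: H₀ sin φ sin δ + cos φ cos δ sin H₀ = 1.8327×-0.35837×-0.55915 + 0.93358×0.82907×0.96591 = 0.367241 + 0.747617 = 1.114858.
Inverse-square distance factor (a/d)² = 0.9729² = 0.946534.
Q̄ = (S₀/π) × 0.946534 × [bracket] = (411/π) × 0.946534 × 1.114858 = 138.1 W/m².

Q̄ ≈ 138 W/m²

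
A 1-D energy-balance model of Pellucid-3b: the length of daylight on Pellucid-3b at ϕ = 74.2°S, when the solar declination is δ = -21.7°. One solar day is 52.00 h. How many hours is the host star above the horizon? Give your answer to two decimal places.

52.00 h

Sunrise equation: cos h₀ = −tan ϕ · tan δ = -1.4063 ≤ −1, so the host star never sets (polar day) and h₀ = π.
Daylight = 2h₀/(2π) × 52.00 h = (3.1416/π) × 52.00 = 52.00 h.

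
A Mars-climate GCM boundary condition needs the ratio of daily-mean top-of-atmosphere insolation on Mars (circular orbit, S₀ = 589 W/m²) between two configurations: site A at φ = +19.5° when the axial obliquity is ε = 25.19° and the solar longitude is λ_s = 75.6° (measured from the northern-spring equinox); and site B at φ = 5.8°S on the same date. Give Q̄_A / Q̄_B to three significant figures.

Q̄_A / Q̄_B ≈ 1.29

— Configuration A (φ=+19.5°):
Solar declination: sin δ = sin ε · sin λ_s = sin 25.19° × sin 75.6° = 0.41225, so δ = +24.346°.
cos H₀ = −tan(+19.5°) tan(+24.346°) = -0.1602, H₀ = 1.7317 rad.
Bracket: H₀ sin φ sin δ + cos φ cos δ sin H₀ = 1.7317×0.33381×0.41225 + 0.94264×0.91107×0.98708 = 0.238305 + 0.847715 = 1.086020.
Q̄ = (S₀/π) × [bracket] = (589/π) × 1.086020 = 203.61 W/m².
— Configuration B (φ=-5.8°):
cos H₀ = −tan(-5.8°) tan(+24.346°) = 0.0460, H₀ = 1.5248 rad.
Bracket: H₀ sin φ sin δ + cos φ cos δ sin H₀ = 1.5248×-0.10106×0.41225 + 0.99488×0.91107×0.99894 = -0.063526 + 0.905445 = 0.841919.
Q̄ = (S₀/π) × [bracket] = (589/π) × 0.841919 = 157.85 W/m².
Ratio Q̄_A / Q̄_B = 203.61 / 157.85 = 1.290.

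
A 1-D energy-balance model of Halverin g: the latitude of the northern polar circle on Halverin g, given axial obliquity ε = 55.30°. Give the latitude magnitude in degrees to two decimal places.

The polar circle is the lowest latitude that experiences at least one full rotation of continuous daylight at the northern-summer solstice; it lies at |ϕ| = 90° − ε = 90° − 55.30° = 34.70°.

34.70°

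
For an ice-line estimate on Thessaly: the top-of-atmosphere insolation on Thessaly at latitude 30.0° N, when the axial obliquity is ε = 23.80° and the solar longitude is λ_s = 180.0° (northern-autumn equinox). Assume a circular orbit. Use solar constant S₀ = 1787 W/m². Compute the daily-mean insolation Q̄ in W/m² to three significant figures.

Q̄ ≈ 493 W/m²

Solar declination: sin δ = sin ε · sin λ_s = sin 23.80° × sin 180.0° = 0.00000, so δ = +0.000°.
cos H₀ = −tan(+30.0°) tan(+0.000°) = -0.0000, H₀ = 1.5708 rad.
Bracket: H₀ sin φ sin δ + cos φ cos δ sin H₀ = 1.5708×0.50000×0.00000 + 0.86603×1.00000×1.00000 = 0.000000 + 0.866030 = 0.866030.
Q̄ = (S₀/π) × [bracket] = (1787/π) × 0.866030 = 492.6 W/m².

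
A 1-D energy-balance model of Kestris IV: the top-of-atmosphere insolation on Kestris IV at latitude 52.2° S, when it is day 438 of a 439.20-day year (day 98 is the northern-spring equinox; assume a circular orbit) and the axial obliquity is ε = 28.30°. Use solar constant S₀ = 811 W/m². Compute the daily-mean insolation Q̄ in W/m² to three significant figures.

Solar longitude: λ_s = 360° × (438 − 98)/439.20 = 278.689°.
sin δ = sin 28.30° × sin 278.689° = -0.46865, so δ = -27.947°.
cos H₀ = −tan(-52.2°) tan(-27.947°) = -0.6839, H₀ = 2.3239 rad.
Bracket: H₀ sin φ sin δ + cos φ cos δ sin H₀ = 2.3239×-0.79016×-0.46865 + 0.61291×0.88339×0.72954 = 0.860560 + 0.395001 = 1.255561.
Q̄ = (S₀/π) × [bracket] = (811/π) × 1.255561 = 324.1 W/m².

Q̄ ≈ 324 W/m²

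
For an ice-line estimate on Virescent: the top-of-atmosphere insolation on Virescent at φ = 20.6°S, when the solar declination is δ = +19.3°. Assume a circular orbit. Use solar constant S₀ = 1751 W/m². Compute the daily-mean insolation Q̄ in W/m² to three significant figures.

Q̄ ≈ 395 W/m²

cos H₀ = −tan(-20.6°) tan(+19.300°) = 0.1316, H₀ = 1.4388 rad.
Bracket: H₀ sin φ sin δ + cos φ cos δ sin H₀ = 1.4388×-0.35184×0.33051 + 0.93606×0.94380×0.99130 = -0.167313 + 0.875767 = 0.708454.
Q̄ = (S₀/π) × [bracket] = (1751/π) × 0.708454 = 394.9 W/m².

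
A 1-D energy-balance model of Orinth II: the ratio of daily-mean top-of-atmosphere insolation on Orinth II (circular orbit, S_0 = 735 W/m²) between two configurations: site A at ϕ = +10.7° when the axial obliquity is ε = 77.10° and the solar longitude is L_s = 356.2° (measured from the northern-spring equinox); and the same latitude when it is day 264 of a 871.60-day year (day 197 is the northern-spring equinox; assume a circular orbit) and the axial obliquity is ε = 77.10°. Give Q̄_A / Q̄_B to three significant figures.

— Configuration A (ϕ=+10.7°):
Solar declination: sin δ = sin ε · sin L_s = sin 77.10° × sin 356.2° = -0.06460, so δ = -3.704°.
cos h₀ = −tan(+10.7°) tan(-3.704°) = 0.0122, h₀ = 1.5586 rad.
Bracket: h₀ sin ϕ sin δ + cos ϕ cos δ sin h₀ = 1.5586×0.18567×-0.06460 + 0.98261×0.99791×0.99993 = -0.018694 + 0.980488 = 0.961794.
Q̄ = (S_0/π) × [bracket] = (735/π) × 0.961794 = 225.02 W/m².
— Configuration B (ϕ=+10.7°):
Solar longitude: L_s = 360° × (264 − 197)/871.60 = 27.673°.
sin δ = sin 77.10° × sin 27.673° = 0.45271, so δ = +26.917°.
cos h₀ = −tan(+10.7°) tan(+26.917°) = -0.0959, h₀ = 1.6669 rad.
Bracket: h₀ sin ϕ sin δ + cos ϕ cos δ sin h₀ = 1.6669×0.18567×0.45271 + 0.98261×0.89166×0.99539 = 0.140111 + 0.872115 = 1.012226.
Q̄ = (S_0/π) × [bracket] = (735/π) × 1.012226 = 236.82 W/m².
Ratio Q̄_A / Q̄_B = 225.02 / 236.82 = 0.9502.

Q̄_A / Q̄_B ≈ 0.950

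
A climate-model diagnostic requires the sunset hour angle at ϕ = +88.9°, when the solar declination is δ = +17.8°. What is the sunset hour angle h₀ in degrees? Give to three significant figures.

Sunrise equation: cos h₀ = −tan ϕ · tan δ = -16.7213 ≤ −1, so the Sun never sets (polar day) and h₀ = π.

h₀ = 180°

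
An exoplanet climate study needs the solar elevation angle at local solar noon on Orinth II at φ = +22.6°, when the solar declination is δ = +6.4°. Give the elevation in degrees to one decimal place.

73.8°

At local noon the hour angle is zero, so the zenith angle equals |φ − δ| = |+22.6° − (+6.400°)| = 16.200°.
Elevation = 90° − 16.200° = 73.8°.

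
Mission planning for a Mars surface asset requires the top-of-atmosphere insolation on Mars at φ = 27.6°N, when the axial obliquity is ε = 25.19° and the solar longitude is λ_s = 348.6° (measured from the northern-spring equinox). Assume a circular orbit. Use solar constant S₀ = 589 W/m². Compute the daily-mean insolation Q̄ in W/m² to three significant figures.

Solar declination: sin δ = sin ε · sin λ_s = sin 25.19° × sin 348.6° = -0.08413, so δ = -4.826°.
cos H₀ = −tan(+27.6°) tan(-4.826°) = 0.0441, H₀ = 1.5266 rad.
Bracket: H₀ sin φ sin δ + cos φ cos δ sin H₀ = 1.5266×0.46330×-0.08413 + 0.88620×0.99646×0.99903 = -0.059503 + 0.882206 = 0.822703.
Q̄ = (S₀/π) × [bracket] = (589/π) × 0.822703 = 154.2 W/m².

Q̄ ≈ 154 W/m²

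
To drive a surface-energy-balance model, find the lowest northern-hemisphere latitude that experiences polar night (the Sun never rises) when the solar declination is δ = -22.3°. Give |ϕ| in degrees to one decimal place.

|ϕ| = 67.7°

Polar night requires cos h₀ = −tan ϕ tan δ ≥ 1, i.e. tan ϕ tan δ ≤ −1.
The boundary is |tan ϕ| · |tan δ| = 1, so |ϕ| = 90° − |δ| = 90° − 22.3° = 67.7° in the northern hemisphere.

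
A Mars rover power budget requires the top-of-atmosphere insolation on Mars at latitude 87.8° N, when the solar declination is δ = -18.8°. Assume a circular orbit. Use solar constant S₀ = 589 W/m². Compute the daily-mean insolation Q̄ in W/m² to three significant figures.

Q̄ ≈ 0.00 W/m²

cos H₀ = −tan(+87.8°) tan(-18.800°) = 8.8616 ≥ 1 ⇒ polar night, H₀ = 0 and Q̄ = 0.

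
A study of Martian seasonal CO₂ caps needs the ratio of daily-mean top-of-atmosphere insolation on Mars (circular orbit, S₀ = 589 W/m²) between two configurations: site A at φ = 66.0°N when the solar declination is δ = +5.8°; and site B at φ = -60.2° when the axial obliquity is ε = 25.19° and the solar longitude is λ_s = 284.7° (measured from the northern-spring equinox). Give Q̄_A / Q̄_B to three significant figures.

— Configuration A (φ=+66.0°):
cos H₀ = −tan(+66.0°) tan(+5.800°) = -0.2281, H₀ = 1.8010 rad.
Bracket: H₀ sin φ sin δ + cos φ cos δ sin H₀ = 1.8010×0.91355×0.10106 + 0.40674×0.99488×0.97363 = 0.166274 + 0.393987 = 0.560261.
Q̄ = (S₀/π) × [bracket] = (589/π) × 0.560261 = 105.04 W/m².
— Configuration B (φ=-60.2°):
Solar declination: sin δ = sin ε · sin λ_s = sin 25.19° × sin 284.7° = -0.41169, so δ = -24.311°.
cos H₀ = −tan(-60.2°) tan(-24.311°) = -0.7888, H₀ = 2.4796 rad.
Bracket: H₀ sin φ sin δ + cos φ cos δ sin H₀ = 2.4796×-0.86777×-0.41169 + 0.49697×0.91132×0.61465 = 0.885843 + 0.278374 = 1.164217.
Q̄ = (S₀/π) × [bracket] = (589/π) × 1.164217 = 218.27 W/m².
Ratio Q̄_A / Q̄_B = 105.04 / 218.27 = 0.4812.

Q̄_A / Q̄_B ≈ 0.481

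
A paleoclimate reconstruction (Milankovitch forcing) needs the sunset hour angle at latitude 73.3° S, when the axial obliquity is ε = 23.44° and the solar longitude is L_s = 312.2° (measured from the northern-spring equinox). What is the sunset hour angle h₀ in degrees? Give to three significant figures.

h₀ = 180°

Solar declination: sin δ = sin ε · sin L_s = sin 23.44° × sin 312.2° = -0.29468, so δ = -17.139°.
Sunrise equation: cos h₀ = −tan ϕ · tan δ = -1.0279 ≤ −1, so the Sun never sets (polar day) and h₀ = π.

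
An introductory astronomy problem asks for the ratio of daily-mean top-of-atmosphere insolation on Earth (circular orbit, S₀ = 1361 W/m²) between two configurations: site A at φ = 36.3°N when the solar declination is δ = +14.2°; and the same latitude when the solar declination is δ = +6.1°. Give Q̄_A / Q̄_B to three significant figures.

— Configuration A (φ=+36.3°):
cos H₀ = −tan(+36.3°) tan(+14.200°) = -0.1859, H₀ = 1.7578 rad.
Bracket: H₀ sin φ sin δ + cos φ cos δ sin H₀ = 1.7578×0.59201×0.24531 + 0.80593×0.96945×0.98257 = 0.255278 + 0.767691 = 1.022969.
Q̄ = (S₀/π) × [bracket] = (1361/π) × 1.022969 = 443.17 W/m².
— Configuration B (φ=+36.3°):
cos H₀ = −tan(+36.3°) tan(+6.100°) = -0.0785, H₀ = 1.6494 rad.
Bracket: H₀ sin φ sin δ + cos φ cos δ sin H₀ = 1.6494×0.59201×0.10626 + 0.80593×0.99434×0.99691 = 0.103759 + 0.798892 = 0.902651.
Q̄ = (S₀/π) × [bracket] = (1361/π) × 0.902651 = 391.05 W/m².
Ratio Q̄_A / Q̄_B = 443.17 / 391.05 = 1.133.

Q̄_A / Q̄_B ≈ 1.13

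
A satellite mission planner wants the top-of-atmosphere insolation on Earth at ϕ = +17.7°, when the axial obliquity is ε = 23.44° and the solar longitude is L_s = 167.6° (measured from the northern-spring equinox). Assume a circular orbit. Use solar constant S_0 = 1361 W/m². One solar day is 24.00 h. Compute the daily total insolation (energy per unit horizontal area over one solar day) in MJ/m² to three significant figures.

Solar declination: sin δ = sin ε · sin L_s = sin 23.44° × sin 167.6° = 0.08542, so δ = +4.900°.
cos h₀ = −tan(+17.7°) tan(+4.900°) = -0.0274, h₀ = 1.5982 rad.
Bracket: h₀ sin ϕ sin δ + cos ϕ cos δ sin h₀ = 1.5982×0.30403×0.08542 + 0.95266×0.99635×0.99963 = 0.041506 + 0.948832 = 0.990338.
Q̄ = (S_0/π) × [bracket] = (1361/π) × 0.990338 = 429.03 W/m².
Daily total = Q̄ × 24.00 h × 3600 s/h = 429.03 × 24.00 × 3600 / 10⁶ = 37.07 MJ/m².

37.1 MJ/m²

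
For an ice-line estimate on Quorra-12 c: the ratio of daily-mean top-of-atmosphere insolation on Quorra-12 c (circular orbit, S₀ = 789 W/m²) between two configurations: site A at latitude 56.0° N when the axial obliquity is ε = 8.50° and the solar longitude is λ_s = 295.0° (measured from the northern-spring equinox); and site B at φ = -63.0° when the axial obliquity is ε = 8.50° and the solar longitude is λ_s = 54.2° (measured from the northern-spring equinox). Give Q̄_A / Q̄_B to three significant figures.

— Configuration A (φ=+56.0°):
Solar declination: sin δ = sin ε · sin λ_s = sin 8.50° × sin 295.0° = -0.13396, so δ = -7.699°.
cos H₀ = −tan(+56.0°) tan(-7.699°) = 0.2004, H₀ = 1.3690 rad.
Bracket: H₀ sin φ sin δ + cos φ cos δ sin H₀ = 1.3690×0.82904×-0.13396 + 0.55919×0.99099×0.97971 = -0.152039 + 0.542908 = 0.390869.
Q̄ = (S₀/π) × [bracket] = (789/π) × 0.390869 = 98.165 W/m².
— Configuration B (φ=-63.0°):
Solar declination: sin δ = sin ε · sin λ_s = sin 8.50° × sin 54.2° = 0.11988, so δ = +6.885°.
cos H₀ = −tan(-63.0°) tan(+6.885°) = 0.2370, H₀ = 1.3315 rad.
Bracket: H₀ sin φ sin δ + cos φ cos δ sin H₀ = 1.3315×-0.89101×0.11988 + 0.45399×0.99279×0.97151 = -0.142223 + 0.437876 = 0.295653.
Q̄ = (S₀/π) × [bracket] = (789/π) × 0.295653 = 74.252 W/m².
Ratio Q̄_A / Q̄_B = 98.165 / 74.252 = 1.322.

Q̄_A / Q̄_B ≈ 1.32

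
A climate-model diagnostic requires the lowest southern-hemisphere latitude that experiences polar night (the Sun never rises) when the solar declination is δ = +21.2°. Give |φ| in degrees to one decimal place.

Polar night requires cos H₀ = −tan φ tan δ ≥ 1, i.e. tan φ tan δ ≤ −1.
The boundary is |tan φ| · |tan δ| = 1, so |φ| = 90° − |δ| = 90° − 21.2° = 68.8° in the southern hemisphere.

|φ| = 68.8°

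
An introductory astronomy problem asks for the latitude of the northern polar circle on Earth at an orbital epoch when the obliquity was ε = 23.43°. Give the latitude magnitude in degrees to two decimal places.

66.57°

The polar circle is the lowest latitude that experiences at least one full rotation of continuous daylight at the northern-summer solstice; it lies at |φ| = 90° − ε = 90° − 23.43° = 66.57°.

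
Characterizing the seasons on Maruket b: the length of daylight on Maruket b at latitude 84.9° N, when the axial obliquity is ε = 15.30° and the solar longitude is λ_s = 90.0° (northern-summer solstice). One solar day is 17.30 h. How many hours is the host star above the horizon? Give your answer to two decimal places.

17.30 h

Solar declination: sin δ = sin ε · sin λ_s = sin 15.30° × sin 90.0° = 0.26387, so δ = +15.300°.
Sunrise equation: cos H₀ = −tan φ · tan δ = -3.0653 ≤ −1, so the host star never sets (polar day) and H₀ = π.
Daylight = 2H₀/(2π) × 17.30 h = (3.1416/π) × 17.30 = 17.30 h.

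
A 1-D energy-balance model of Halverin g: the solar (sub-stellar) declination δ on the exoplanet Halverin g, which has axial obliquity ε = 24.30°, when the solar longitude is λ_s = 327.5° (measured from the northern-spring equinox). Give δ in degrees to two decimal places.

sin δ = sin ε · sin λ_s = sin 24.30° × sin 327.5° = -0.221107.
δ = arcsin(-0.221107) = -12.77°.

δ = -12.77°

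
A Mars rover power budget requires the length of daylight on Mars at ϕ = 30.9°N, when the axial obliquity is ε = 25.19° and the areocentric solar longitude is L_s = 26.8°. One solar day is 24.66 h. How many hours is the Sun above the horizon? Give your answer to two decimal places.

13.25 h

sin δ = sin 25.19° × sin 26.8° = 0.19190, so δ = +11.064°.
cos h₀ = −tan ϕ · tan δ = −tan(+30.9°) × tan(+11.064°) = -0.1170, so h₀ = 1.6881 rad = 96.72°.
Daylight = 2h₀/(2π) × 24.66 h = (1.6881/π) × 24.66 = 13.25 h.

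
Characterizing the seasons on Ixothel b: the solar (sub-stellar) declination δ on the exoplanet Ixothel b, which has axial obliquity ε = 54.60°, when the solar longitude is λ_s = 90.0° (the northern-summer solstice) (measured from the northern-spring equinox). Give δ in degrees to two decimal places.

sin δ = sin ε · sin λ_s = sin 54.60° × sin 90.0° = 0.815128.
δ = arcsin(0.815128) = +54.60°.

δ = +54.60°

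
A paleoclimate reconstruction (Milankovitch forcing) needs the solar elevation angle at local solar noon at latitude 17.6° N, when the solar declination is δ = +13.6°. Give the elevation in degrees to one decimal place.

At local noon the hour angle is zero, so the zenith angle equals |ϕ − δ| = |+17.6° − (+13.600°)| = 4.000°.
Elevation = 90° − 4.000° = 86.0°.

86.0°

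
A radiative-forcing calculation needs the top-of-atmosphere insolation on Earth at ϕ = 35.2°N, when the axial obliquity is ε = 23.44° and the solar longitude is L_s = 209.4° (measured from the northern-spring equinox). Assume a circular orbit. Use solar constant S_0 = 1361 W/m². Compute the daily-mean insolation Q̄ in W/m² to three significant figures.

Q̄ ≈ 274 W/m²

Solar declination: sin δ = sin ε · sin L_s = sin 23.44° × sin 209.4° = -0.19528, so δ = -11.261°.
cos h₀ = −tan(+35.2°) tan(-11.261°) = 0.1405, h₀ = 1.4299 rad.
Bracket: h₀ sin ϕ sin δ + cos ϕ cos δ sin h₀ = 1.4299×0.57643×-0.19528 + 0.81714×0.98075×0.99009 = -0.160957 + 0.793468 = 0.632511.
Q̄ = (S_0/π) × [bracket] = (1361/π) × 0.632511 = 274.0 W/m².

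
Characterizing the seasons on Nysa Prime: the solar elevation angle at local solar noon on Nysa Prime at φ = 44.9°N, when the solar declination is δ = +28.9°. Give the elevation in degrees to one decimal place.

At local noon the hour angle is zero, so the zenith angle equals |φ − δ| = |+44.9° − (+28.900°)| = 16.000°.
Elevation = 90° − 16.000° = 74.0°.

74.0°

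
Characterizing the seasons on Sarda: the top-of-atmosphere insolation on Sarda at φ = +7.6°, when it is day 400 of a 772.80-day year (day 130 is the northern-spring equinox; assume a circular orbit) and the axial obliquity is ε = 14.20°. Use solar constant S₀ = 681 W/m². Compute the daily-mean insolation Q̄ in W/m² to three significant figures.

Solar longitude: λ_s = 360° × (400 − 130)/772.80 = 125.776°.
sin δ = sin 14.20° × sin 125.776° = 0.19902, so δ = +11.480°.
cos H₀ = −tan(+7.6°) tan(+11.480°) = -0.0271, H₀ = 1.5979 rad.
Bracket: H₀ sin φ sin δ + cos φ cos δ sin H₀ = 1.5979×0.13226×0.19902 + 0.99122×0.98000×0.99963 = 0.042061 + 0.971036 = 1.013097.
Q̄ = (S₀/π) × [bracket] = (681/π) × 1.013097 = 219.6 W/m².

Q̄ ≈ 220 W/m²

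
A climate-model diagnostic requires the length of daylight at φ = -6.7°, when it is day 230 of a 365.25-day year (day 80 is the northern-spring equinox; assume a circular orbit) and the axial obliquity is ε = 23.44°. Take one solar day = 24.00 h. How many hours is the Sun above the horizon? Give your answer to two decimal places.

Solar longitude: λ_s = 360° × (230 − 80)/365.25 = 147.844°.
sin δ = sin 23.44° × sin 147.844° = 0.21171, so δ = +12.223°.
cos H₀ = −tan φ · tan δ = −tan(-6.7°) × tan(+12.223°) = 0.0254, so H₀ = 1.5453 rad = 88.54°.
Daylight = 2H₀/(2π) × 24.00 h = (1.5453/π) × 24.00 = 11.81 h.

11.81 h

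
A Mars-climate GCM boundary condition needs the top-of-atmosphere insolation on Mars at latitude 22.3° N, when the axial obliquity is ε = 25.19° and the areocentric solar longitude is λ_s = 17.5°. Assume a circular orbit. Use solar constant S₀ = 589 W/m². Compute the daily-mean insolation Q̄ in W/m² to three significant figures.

Q̄ ≈ 187 W/m²

sin δ = sin 25.19° × sin 17.5° = 0.12799, so δ = +7.353°.
cos H₀ = −tan(+22.3°) tan(+7.353°) = -0.0529, H₀ = 1.6237 rad.
Bracket: H₀ sin φ sin δ + cos φ cos δ sin H₀ = 1.6237×0.37946×0.12799 + 0.92521×0.99178×0.99860 = 0.078858 + 0.916320 = 0.995178.
Q̄ = (S₀/π) × [bracket] = (589/π) × 0.995178 = 186.6 W/m².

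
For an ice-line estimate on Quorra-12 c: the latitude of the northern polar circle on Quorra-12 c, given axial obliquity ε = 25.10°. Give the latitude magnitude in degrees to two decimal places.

64.90°

The polar circle is the lowest latitude that experiences at least one full rotation of continuous daylight at the northern-summer solstice; it lies at |φ| = 90° − ε = 90° − 25.10° = 64.90°.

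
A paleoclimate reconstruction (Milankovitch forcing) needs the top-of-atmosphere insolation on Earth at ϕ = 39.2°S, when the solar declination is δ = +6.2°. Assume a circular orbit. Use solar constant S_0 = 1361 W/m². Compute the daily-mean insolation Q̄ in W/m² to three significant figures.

Q̄ ≈ 289 W/m²

cos h₀ = −tan(-39.2°) tan(+6.200°) = 0.0886, h₀ = 1.4821 rad.
Bracket: h₀ sin ϕ sin δ + cos ϕ cos δ sin h₀ = 1.4821×-0.63203×0.10800 + 0.77494×0.99415×0.99607 = -0.101167 + 0.767379 = 0.666212.
Q̄ = (S_0/π) × [bracket] = (1361/π) × 0.666212 = 288.6 W/m².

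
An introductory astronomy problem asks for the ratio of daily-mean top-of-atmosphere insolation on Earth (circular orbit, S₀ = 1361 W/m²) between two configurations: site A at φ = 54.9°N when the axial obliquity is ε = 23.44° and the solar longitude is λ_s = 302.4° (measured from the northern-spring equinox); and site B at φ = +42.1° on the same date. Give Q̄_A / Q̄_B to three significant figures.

Q̄_A / Q̄_B ≈ 0.475

— Configuration A (φ=+54.9°):
Solar declination: sin δ = sin ε · sin λ_s = sin 23.44° × sin 302.4° = -0.33586, so δ = -19.625°.
cos H₀ = −tan(+54.9°) tan(-19.625°) = 0.5074, H₀ = 1.0387 rad.
Bracket: H₀ sin φ sin δ + cos φ cos δ sin H₀ = 1.0387×0.81815×-0.33586 + 0.57501×0.94191×0.86174 = -0.285418 + 0.466725 = 0.181307.
Q̄ = (S₀/π) × [bracket] = (1361/π) × 0.181307 = 78.546 W/m².
— Configuration B (φ=+42.1°):
cos H₀ = −tan(+42.1°) tan(-19.625°) = 0.3222, H₀ = 1.2428 rad.
Bracket: H₀ sin φ sin δ + cos φ cos δ sin H₀ = 1.2428×0.67043×-0.33586 + 0.74198×0.94191×0.94667 = -0.279842 + 0.661607 = 0.381765.
Q̄ = (S₀/π) × [bracket] = (1361/π) × 0.381765 = 165.39 W/m².
Ratio Q̄_A / Q̄_B = 78.546 / 165.39 = 0.4749.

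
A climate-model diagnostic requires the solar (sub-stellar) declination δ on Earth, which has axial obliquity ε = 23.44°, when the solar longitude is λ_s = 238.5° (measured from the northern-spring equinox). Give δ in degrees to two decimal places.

δ = -19.83°

sin δ = sin ε · sin λ_s = sin 23.44° × sin 238.5° = -0.339170.
δ = arcsin(-0.339170) = -19.83°.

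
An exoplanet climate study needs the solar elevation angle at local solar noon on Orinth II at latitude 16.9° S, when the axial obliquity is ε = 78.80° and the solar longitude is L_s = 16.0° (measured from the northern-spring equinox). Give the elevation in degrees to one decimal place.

Solar declination: sin δ = sin ε · sin L_s = sin 78.80° × sin 16.0° = 0.27039, so δ = +15.687°.
At local noon the hour angle is zero, so the zenith angle equals |ϕ − δ| = |-16.9° − (+15.687°)| = 32.587°.
Elevation = 90° − 32.587° = 57.4°.

57.4°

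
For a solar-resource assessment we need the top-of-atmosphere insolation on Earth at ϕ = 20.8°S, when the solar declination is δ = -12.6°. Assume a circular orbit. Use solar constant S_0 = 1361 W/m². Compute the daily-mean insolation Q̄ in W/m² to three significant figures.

Q̄ ≈ 449 W/m²

cos h₀ = −tan(-20.8°) tan(-12.600°) = -0.0849, h₀ = 1.6558 rad.
Bracket: h₀ sin ϕ sin δ + cos ϕ cos δ sin h₀ = 1.6558×-0.35511×-0.21814 + 0.93483×0.97592×0.99639 = 0.128264 + 0.909026 = 1.037290.
Q̄ = (S_0/π) × [bracket] = (1361/π) × 1.037290 = 449.4 W/m².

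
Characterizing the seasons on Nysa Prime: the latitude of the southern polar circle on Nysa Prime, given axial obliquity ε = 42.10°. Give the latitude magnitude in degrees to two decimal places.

The polar circle is the lowest latitude that experiences at least one full rotation of continuous darkness at the northern-summer solstice; it lies at |φ| = 90° − ε = 90° − 42.10° = 47.90°.

47.90°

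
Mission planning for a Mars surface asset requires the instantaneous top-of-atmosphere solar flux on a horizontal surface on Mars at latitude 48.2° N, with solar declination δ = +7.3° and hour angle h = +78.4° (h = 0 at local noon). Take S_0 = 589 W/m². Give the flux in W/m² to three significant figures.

134 W/m²

cos θ_z = sin ϕ sin δ + cos ϕ cos δ cos h = 0.094724 + 0.132939 = 0.227663.
Flux = S_0 · cos θ_z = 589 × 0.227663 = 134.1 W/m².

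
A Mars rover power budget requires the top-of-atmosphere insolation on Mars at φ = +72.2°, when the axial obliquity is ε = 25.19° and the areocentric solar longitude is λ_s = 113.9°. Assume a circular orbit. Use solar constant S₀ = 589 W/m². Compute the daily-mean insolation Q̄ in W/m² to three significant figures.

sin δ = sin 25.19° × sin 113.9° = 0.38913, so δ = +22.900°.
cos H₀ = −tan(+72.2°) tan(+22.900°) = -1.3157 ≤ −1 ⇒ polar day, H₀ = π.
Bracket: H₀ sin φ sin δ + cos φ cos δ sin H₀ = 3.1416×0.95213×0.38913 + 0.30570×0.92118×0.00000 = 1.163970 + 0.000000 = 1.163970.
Q̄ = (S₀/π) × [bracket] = (589/π) × 1.163970 = 218.2 W/m².

Q̄ ≈ 218 W/m²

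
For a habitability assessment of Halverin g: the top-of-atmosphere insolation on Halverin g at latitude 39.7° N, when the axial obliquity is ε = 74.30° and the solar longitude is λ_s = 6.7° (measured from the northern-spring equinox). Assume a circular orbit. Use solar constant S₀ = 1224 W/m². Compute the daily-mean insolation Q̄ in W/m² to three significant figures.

Solar declination: sin δ = sin ε · sin λ_s = sin 74.30° × sin 6.7° = 0.11232, so δ = +6.449°.
cos H₀ = −tan(+39.7°) tan(+6.449°) = -0.0938, H₀ = 1.6648 rad.
Bracket: H₀ sin φ sin δ + cos φ cos δ sin H₀ = 1.6648×0.63877×0.11232 + 0.76940×0.99367×0.99559 = 0.119444 + 0.761158 = 0.880602.
Q̄ = (S₀/π) × [bracket] = (1224/π) × 0.880602 = 343.1 W/m².

Q̄ ≈ 343 W/m²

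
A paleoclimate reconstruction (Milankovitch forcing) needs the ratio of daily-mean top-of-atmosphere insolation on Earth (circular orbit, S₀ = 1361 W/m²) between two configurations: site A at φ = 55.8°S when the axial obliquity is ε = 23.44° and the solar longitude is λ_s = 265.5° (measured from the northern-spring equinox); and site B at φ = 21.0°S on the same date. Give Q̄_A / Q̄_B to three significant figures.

— Configuration A (φ=-55.8°):
Solar declination: sin δ = sin ε · sin λ_s = sin 23.44° × sin 265.5° = -0.39656, so δ = -23.363°.
cos H₀ = −tan(-55.8°) tan(-23.363°) = -0.6356, H₀ = 2.2596 rad.
Bracket: H₀ sin φ sin δ + cos φ cos δ sin H₀ = 2.2596×-0.82708×-0.39656 + 0.56208×0.91801×0.77198 = 0.741119 + 0.398338 = 1.139457.
Q̄ = (S₀/π) × [bracket] = (1361/π) × 1.139457 = 493.64 W/m².
— Configuration B (φ=-21.0°):
cos H₀ = −tan(-21.0°) tan(-23.363°) = -0.1658, H₀ = 1.7374 rad.
Bracket: H₀ sin φ sin δ + cos φ cos δ sin H₀ = 1.7374×-0.35837×-0.39656 + 0.93358×0.91801×0.98616 = 0.246911 + 0.845174 = 1.092085.
Q̄ = (S₀/π) × [bracket] = (1361/π) × 1.092085 = 473.11 W/m².
Ratio Q̄_A / Q̄_B = 493.64 / 473.11 = 1.043.

Q̄_A / Q̄_B ≈ 1.04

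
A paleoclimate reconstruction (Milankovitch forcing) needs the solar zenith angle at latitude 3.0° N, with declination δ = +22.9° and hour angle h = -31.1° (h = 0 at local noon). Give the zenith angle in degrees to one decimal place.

cos θ_z = sin φ sin δ + cos φ cos δ cos h = 0.020365 + 0.787700 = 0.808065.
θ_z = arccos(0.808065) = 36.1°.

θ_z = 36.1°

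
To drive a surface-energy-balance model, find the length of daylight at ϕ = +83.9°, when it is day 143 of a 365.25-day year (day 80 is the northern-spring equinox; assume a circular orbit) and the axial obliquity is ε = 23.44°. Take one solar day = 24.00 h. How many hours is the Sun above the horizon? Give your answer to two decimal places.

Solar longitude: L_s = 360° × (143 − 80)/365.25 = 62.094°.
sin δ = sin 23.44° × sin 62.094° = 0.35153, so δ = +20.581°.
Sunrise equation: cos h₀ = −tan ϕ · tan δ = -3.5136 ≤ −1, so the Sun never sets (polar day) and h₀ = π.
Daylight = 2h₀/(2π) × 24.00 h = (3.1416/π) × 24.00 = 24.00 h.

24.00 h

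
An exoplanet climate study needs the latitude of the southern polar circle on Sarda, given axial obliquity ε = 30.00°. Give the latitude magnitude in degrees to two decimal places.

60.00°

The polar circle is the lowest latitude that experiences at least one full rotation of continuous darkness at the northern-summer solstice; it lies at |φ| = 90° − ε = 90° − 30.00° = 60.00°.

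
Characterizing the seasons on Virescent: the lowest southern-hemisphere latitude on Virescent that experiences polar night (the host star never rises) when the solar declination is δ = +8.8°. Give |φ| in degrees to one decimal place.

Polar night requires cos H₀ = −tan φ tan δ ≥ 1, i.e. tan φ tan δ ≤ −1.
The boundary is |tan φ| · |tan δ| = 1, so |φ| = 90° − |δ| = 90° − 8.8° = 81.2° in the southern hemisphere.

|φ| = 81.2°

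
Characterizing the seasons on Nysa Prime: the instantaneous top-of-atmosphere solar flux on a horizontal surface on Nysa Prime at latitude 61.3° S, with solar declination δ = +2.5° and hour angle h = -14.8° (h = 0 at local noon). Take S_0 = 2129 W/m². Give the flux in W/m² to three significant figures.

906 W/m²

cos θ_z = sin ϕ sin δ + cos ϕ cos δ cos h = -0.038261 + 0.463849 = 0.425588.
Flux = S_0 · cos θ_z = 2129 × 0.425588 = 906.1 W/m².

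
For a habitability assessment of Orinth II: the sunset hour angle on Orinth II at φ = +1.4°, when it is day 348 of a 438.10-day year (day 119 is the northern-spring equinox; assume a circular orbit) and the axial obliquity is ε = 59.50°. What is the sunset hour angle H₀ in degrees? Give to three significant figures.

H₀ = 89.8°

Solar longitude: λ_s = 360° × (348 − 119)/438.10 = 188.176°.
sin δ = sin 59.50° × sin 188.176° = -0.12254, so δ = -7.039°.
cos H₀ = −tan φ · tan δ = −tan(+1.4°) × tan(-7.039°) = 0.0030, so H₀ = 1.5678 rad = 89.83°.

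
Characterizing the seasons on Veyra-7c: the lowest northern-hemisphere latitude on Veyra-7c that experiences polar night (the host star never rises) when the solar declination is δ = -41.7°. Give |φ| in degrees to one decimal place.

Polar night requires cos H₀ = −tan φ tan δ ≥ 1, i.e. tan φ tan δ ≤ −1.
The boundary is |tan φ| · |tan δ| = 1, so |φ| = 90° − |δ| = 90° − 41.7° = 48.3° in the northern hemisphere.

|φ| = 48.3°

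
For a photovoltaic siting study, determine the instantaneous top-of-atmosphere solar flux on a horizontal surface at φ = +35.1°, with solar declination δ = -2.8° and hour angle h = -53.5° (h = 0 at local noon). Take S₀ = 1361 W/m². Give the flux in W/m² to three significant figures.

cos θ_z = sin φ sin δ + cos φ cos δ cos h = -0.028089 + 0.486073 = 0.457984.
Flux = S₀ · cos θ_z = 1361 × 0.457984 = 623.3 W/m².

623 W/m²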